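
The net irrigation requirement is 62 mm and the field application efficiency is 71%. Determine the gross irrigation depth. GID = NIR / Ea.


Ea = 71% = 0.71
GID = NIR / Ea = 62 / 0.71 = 87.3239 mm

87.3239 mm


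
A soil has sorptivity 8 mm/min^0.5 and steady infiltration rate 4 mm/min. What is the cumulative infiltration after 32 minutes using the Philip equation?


F = S*sqrt(t) + A*t
F = 8*sqrt(32) + 4*32
F = 8*5.656854 + 128

173.2548 mm


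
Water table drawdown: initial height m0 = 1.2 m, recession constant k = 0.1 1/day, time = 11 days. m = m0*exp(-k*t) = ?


m = m0 * exp(-k*t)
m = 1.2 * exp(-0.1 * 11)
m = 1.2 * exp(-1.1000)

0.3994 m


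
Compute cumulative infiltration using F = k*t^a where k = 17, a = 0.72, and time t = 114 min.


F = k * t^a = 17 * 114^0.72
F = 17 * 30.267147

514.5415 mm


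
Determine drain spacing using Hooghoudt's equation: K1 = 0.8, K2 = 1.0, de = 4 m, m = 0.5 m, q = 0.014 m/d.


S^2 = 8*K2*de*m/q + 4*K1*m^2/q
S^2 = 8*1.0*4*0.5/0.014 + 4*0.8*0.5^2/0.014
S = sqrt(1200.0000)

34.6410 m


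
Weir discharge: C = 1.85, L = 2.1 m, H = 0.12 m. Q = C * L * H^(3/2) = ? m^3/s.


Q = C * L * H^(3/2) = 1.85 * 2.1 * 0.12^1.5 = 1.85 * 2.1 * 0.041569

0.1615 m^3/s


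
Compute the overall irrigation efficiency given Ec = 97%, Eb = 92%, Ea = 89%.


Ec = 0.97, Eb = 0.92, Ea = 0.89
E = 0.97 * 0.92 * 0.89 * 100 = 79.4236%

79.4236 %


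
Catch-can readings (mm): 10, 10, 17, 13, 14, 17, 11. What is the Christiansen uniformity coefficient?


mean = 13.142857 mm
MAD = 2.448980 mm
CU = (1 - 2.448980/13.142857)*100

81.3665 %


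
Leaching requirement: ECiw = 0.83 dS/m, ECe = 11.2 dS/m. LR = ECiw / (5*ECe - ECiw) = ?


LR = ECiw / (5*ECe - ECiw)
LR = 0.83 / (5*11.2 - 0.83)
LR = 0.83 / 55.1700

0.0150


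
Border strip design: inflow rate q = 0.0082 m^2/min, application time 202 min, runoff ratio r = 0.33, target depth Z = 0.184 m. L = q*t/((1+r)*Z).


L = q*t/((1+r)*Z)
L = 0.0082*202/((1+0.33)*0.184)
L = 1.6564/0.24472

6.7686 m


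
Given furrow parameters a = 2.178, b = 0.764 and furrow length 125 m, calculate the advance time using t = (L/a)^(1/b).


t = (L/a)^(1/b)
t = (125/2.178)^(1/0.764)
t = 57.392103^(1/0.764)

200.5222 min


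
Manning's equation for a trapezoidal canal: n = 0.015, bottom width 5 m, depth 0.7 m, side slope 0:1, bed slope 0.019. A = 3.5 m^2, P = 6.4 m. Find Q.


R = A/P = 3.5/6.4 = 0.546875
Q = (1/0.015) * 3.5 * 0.546875^(2/3) * 0.019^0.5

21.5086 m^3/s


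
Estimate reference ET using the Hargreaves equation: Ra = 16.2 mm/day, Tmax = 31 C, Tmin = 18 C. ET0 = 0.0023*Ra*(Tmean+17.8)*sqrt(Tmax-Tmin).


Tmean = (Tmax + Tmin)/2 = (31 + 18)/2 = 24.5
ET0 = 0.0023 * 16.2 * (24.5 + 17.8) * sqrt(31 - 18)
ET0 = 0.0023 * 16.2 * 42.3 * 3.605551

5.6827 mm/day


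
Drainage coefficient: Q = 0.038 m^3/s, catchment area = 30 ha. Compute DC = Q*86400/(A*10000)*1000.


DC = Q * 86400 / (A * 10000) * 1000
DC = 0.038 * 86400 / (30 * 10000) * 1000
DC = 3283200.0000 / 300000

10.9440 mm/day


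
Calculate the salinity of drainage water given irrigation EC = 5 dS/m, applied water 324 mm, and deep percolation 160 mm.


EC_dw = EC_iw * D_iw / D_dw
EC_dw = 5 * 324 / 160
EC_dw = 1620 / 160

10.1250 dS/m


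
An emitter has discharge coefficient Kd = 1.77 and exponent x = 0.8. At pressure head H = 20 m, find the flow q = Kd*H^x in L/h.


q = Kd * H^x = 1.77 * 20^0.8 = 1.77 * 10.985605

19.4445 L/h


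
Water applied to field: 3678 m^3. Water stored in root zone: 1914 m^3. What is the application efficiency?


Ea = V_root / V_field * 100 = 1914 / 3678 * 100 = 52.0392%

52.0392 %


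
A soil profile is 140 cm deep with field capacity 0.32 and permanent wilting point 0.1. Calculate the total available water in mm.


AWC = (FC - PWP) * d * 10
AWC = (0.32 - 0.1) * 140 * 10
AWC = 0.2200 * 140 * 10

308.0000 mm


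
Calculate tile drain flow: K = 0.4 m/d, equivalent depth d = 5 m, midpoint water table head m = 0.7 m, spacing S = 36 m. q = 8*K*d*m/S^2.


q = 8*K*d*m/S^2
q = 8*0.4*5*0.7/36^2
q = 11.2000 / 1296

0.0086 m/d


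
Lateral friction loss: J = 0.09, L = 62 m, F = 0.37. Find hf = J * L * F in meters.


hf = J * L * F = 0.09 * 62 * 0.37 = 2.0646 m

2.0646 m


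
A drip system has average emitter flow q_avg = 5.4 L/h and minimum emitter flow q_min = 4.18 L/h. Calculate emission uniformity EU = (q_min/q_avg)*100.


EU = (q_min/q_avg)*100 = (4.18/5.4)*100 = 77.4074%

77.4074 %


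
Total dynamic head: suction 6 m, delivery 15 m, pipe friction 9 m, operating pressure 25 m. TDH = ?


TDH = Hs + Hd + hf + Hp = 6 + 15 + 9 + 25 = 55

55 m


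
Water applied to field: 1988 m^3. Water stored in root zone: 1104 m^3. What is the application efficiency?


Ea = V_root / V_field * 100 = 1104 / 1988 * 100 = 55.5332%

55.5332 %


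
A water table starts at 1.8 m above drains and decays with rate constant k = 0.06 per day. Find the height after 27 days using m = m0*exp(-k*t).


m = m0 * exp(-k*t)
m = 1.8 * exp(-0.06 * 27)
m = 1.8 * exp(-1.6200)

0.3562 m


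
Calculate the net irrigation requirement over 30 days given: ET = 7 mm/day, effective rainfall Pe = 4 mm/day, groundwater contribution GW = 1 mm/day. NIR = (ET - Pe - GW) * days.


Daily deficit = ET - Pe - GW = 7 - 4 - 1 = 2 mm/day
NIR = 2 * 30 = 60 mm

60.0000 mm


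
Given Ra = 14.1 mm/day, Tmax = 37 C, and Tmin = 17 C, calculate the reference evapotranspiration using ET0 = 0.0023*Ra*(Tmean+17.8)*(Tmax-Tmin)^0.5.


Tmean = (Tmax + Tmin)/2 = (37 + 17)/2 = 27.0
ET0 = 0.0023 * 14.1 * (27.0 + 17.8) * sqrt(37 - 17)
ET0 = 0.0023 * 14.1 * 44.8 * 4.472136

6.4974 mm/day


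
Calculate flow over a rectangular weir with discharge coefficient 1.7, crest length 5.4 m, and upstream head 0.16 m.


Q = C * L * H^(3/2) = 1.7 * 5.4 * 0.16^1.5 = 1.7 * 5.4 * 0.064000

0.5875 m^3/s


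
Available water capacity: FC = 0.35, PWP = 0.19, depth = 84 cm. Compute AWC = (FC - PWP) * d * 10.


AWC = (FC - PWP) * d * 10
AWC = (0.35 - 0.19) * 84 * 10
AWC = 0.1600 * 84 * 10

134.4000 mm


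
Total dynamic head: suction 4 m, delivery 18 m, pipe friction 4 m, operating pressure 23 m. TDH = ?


TDH = Hs + Hd + hf + Hp = 4 + 18 + 4 + 23 = 49

49 m


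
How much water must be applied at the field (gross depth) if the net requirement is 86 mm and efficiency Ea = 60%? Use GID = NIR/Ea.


Ea = 60% = 0.6
GID = NIR / Ea = 86 / 0.6 = 143.3333 mm

143.3333 mm


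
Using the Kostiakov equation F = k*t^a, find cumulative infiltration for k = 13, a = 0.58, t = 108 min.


F = k * t^a = 13 * 108^0.58
F = 13 * 15.114221

196.4849 mm


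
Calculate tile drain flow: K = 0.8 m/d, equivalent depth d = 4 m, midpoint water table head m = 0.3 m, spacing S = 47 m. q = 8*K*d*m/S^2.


q = 8*K*d*m/S^2
q = 8*0.8*4*0.3/47^2
q = 7.6800 / 2209

0.0035 m/d


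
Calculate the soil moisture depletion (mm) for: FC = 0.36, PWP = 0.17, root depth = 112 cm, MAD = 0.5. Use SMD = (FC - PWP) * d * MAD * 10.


SMD = (FC - PWP) * d * MAD * 10
SMD = (0.36 - 0.17) * 112 * 0.5 * 10
SMD = 0.1900 * 112 * 0.5 * 10

106.4000 mm


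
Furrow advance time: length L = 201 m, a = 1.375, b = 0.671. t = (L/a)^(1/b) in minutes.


t = (L/a)^(1/b)
t = (201/1.375)^(1/0.671)
t = 146.181818^(1/0.671)

1684.1030 min


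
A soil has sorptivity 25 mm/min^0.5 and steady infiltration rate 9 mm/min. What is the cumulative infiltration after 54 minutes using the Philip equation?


F = S*sqrt(t) + A*t
F = 25*sqrt(54) + 9*54
F = 25*7.348469 + 486

669.7117 mm


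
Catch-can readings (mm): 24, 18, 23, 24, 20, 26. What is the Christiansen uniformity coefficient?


mean = 22.500000 mm
MAD = 2.333333 mm
CU = (1 - 2.333333/22.500000)*100

89.6296 %


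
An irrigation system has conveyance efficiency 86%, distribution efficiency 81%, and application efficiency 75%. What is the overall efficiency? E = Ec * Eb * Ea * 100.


Ec = 0.86, Eb = 0.81, Ea = 0.75
E = 0.86 * 0.81 * 0.75 * 100 = 52.2450%

52.2450 %


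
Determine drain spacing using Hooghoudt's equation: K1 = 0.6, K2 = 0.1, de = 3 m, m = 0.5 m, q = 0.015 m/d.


S^2 = 8*K2*de*m/q + 4*K1*m^2/q
S^2 = 8*0.1*3*0.5/0.015 + 4*0.6*0.5^2/0.015
S = sqrt(120.0000)

10.9545 m


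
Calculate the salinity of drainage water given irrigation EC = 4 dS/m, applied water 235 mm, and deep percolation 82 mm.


EC_dw = EC_iw * D_iw / D_dw
EC_dw = 4 * 235 / 82
EC_dw = 940 / 82

11.4634 dS/m


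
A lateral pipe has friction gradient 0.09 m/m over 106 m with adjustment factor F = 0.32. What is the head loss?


hf = J * L * F = 0.09 * 106 * 0.32 = 3.0528 m

3.0528 m


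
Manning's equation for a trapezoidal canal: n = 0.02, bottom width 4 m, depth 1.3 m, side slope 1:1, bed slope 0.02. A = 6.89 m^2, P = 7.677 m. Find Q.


R = A/P = 6.89/7.677 = 0.897486
Q = (1/0.02) * 6.89 * 0.897486^(2/3) * 0.02^0.5

45.3304 m^3/s


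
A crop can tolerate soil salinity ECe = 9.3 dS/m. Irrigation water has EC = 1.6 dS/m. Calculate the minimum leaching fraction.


LR = ECiw / (5*ECe - ECiw)
LR = 1.6 / (5*9.3 - 1.6)
LR = 1.6 / 44.9000

0.0356


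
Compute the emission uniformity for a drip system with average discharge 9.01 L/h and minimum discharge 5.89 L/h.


EU = (q_min/q_avg)*100 = (5.89/9.01)*100 = 65.3718%

65.3718 %


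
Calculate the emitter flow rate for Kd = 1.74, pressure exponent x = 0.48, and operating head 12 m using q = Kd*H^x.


q = Kd * H^x = 1.74 * 12^0.48 = 1.74 * 3.296150

5.7353 L/h


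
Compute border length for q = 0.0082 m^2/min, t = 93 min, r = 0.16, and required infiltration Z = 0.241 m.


L = q*t/((1+r)*Z)
L = 0.0082*93/((1+0.16)*0.241)
L = 0.7626/0.27956

2.7279 m


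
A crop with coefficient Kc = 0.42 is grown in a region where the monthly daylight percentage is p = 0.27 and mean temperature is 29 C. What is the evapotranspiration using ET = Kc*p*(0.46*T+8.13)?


ET = Kc * p * (0.46*T + 8.13)
ET = 0.42 * 0.27 * (0.46*29 + 8.13)
ET = 0.42 * 0.27 * 21.4700

2.4347 mm/day


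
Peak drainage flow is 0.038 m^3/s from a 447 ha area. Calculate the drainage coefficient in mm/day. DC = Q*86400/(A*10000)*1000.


DC = Q * 86400 / (A * 10000) * 1000
DC = 0.038 * 86400 / (447 * 10000) * 1000
DC = 3283200.0000 / 4470000

0.7345 mm/day


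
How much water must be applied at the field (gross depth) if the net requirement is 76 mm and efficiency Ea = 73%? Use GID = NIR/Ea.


Ea = 73% = 0.73
GID = NIR / Ea = 76 / 0.73 = 104.1096 mm

104.1096 mm


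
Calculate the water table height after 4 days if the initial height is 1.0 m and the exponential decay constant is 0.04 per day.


m = m0 * exp(-k*t)
m = 1.0 * exp(-0.04 * 4)
m = 1.0 * exp(-0.1600)

0.8521 m


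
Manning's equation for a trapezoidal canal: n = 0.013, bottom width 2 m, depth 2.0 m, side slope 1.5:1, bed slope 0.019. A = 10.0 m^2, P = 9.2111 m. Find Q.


R = A/P = 10.0/9.2111 = 1.085647
Q = (1/0.013) * 10.0 * 1.085647^(2/3) * 0.019^0.5

112.0020 m^3/s


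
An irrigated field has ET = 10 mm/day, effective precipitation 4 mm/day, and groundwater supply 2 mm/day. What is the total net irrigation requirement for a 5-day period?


Daily deficit = ET - Pe - GW = 10 - 4 - 2 = 4 mm/day
NIR = 4 * 5 = 20 mm

20.0000 mm


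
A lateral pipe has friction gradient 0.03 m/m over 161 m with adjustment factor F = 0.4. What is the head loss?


hf = J * L * F = 0.03 * 161 * 0.4 = 1.9320 m

1.9320 m


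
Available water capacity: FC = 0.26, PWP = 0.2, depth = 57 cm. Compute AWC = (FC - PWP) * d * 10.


AWC = (FC - PWP) * d * 10
AWC = (0.26 - 0.2) * 57 * 10
AWC = 0.0600 * 57 * 10

34.2000 mm


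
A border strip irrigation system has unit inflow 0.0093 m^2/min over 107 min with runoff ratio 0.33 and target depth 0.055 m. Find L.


L = q*t/((1+r)*Z)
L = 0.0093*107/((1+0.33)*0.055)
L = 0.9951/0.07315

13.6036 m


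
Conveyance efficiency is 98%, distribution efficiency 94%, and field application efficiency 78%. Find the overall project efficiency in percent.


Ec = 0.98, Eb = 0.94, Ea = 0.78
E = 0.98 * 0.94 * 0.78 * 100 = 71.8536%

71.8536 %


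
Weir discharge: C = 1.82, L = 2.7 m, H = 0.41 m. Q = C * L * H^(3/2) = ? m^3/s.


Q = C * L * H^(3/2) = 1.82 * 2.7 * 0.41^1.5 = 1.82 * 2.7 * 0.262528

1.2901 m^3/s


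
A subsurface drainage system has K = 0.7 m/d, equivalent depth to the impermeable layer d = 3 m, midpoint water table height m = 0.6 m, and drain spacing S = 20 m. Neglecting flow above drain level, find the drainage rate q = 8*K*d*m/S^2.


q = 8*K*d*m/S^2
q = 8*0.7*3*0.6/20^2
q = 10.0800 / 400

0.0252 m/d


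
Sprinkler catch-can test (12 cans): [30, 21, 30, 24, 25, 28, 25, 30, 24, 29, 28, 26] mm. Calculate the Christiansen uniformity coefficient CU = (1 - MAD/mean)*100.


mean = 26.666667 mm
MAD = 2.500000 mm
CU = (1 - 2.500000/26.666667)*100

90.6250 %


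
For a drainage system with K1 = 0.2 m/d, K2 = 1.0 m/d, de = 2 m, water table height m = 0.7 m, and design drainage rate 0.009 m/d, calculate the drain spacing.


S^2 = 8*K2*de*m/q + 4*K1*m^2/q
S^2 = 8*1.0*2*0.7/0.009 + 4*0.2*0.7^2/0.009
S = sqrt(1288.0000)

35.8887 m


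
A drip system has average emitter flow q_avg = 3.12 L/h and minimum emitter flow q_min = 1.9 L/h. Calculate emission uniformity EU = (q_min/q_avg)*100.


EU = (q_min/q_avg)*100 = (1.9/3.12)*100 = 60.8974%

60.8974 %


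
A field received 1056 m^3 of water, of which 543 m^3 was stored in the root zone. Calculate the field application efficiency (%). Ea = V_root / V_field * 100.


Ea = V_root / V_field * 100 = 543 / 1056 * 100 = 51.4205%

51.4205 %


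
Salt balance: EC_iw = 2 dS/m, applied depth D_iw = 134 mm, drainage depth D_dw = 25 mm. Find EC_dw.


EC_dw = EC_iw * D_iw / D_dw
EC_dw = 2 * 134 / 25
EC_dw = 268 / 25

10.7200 dS/m


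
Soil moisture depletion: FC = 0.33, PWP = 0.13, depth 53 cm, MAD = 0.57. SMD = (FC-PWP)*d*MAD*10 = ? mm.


SMD = (FC - PWP) * d * MAD * 10
SMD = (0.33 - 0.13) * 53 * 0.57 * 10
SMD = 0.2000 * 53 * 0.57 * 10

60.4200 mm


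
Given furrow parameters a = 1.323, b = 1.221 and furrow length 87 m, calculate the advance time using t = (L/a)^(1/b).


t = (L/a)^(1/b)
t = (87/1.323)^(1/1.221)
t = 65.759637^(1/1.221)

30.8255 min


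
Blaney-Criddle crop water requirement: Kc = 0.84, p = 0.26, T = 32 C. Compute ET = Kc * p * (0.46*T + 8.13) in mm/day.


ET = Kc * p * (0.46*T + 8.13)
ET = 0.84 * 0.26 * (0.46*32 + 8.13)
ET = 0.84 * 0.26 * 22.8500

4.9904 mm/day


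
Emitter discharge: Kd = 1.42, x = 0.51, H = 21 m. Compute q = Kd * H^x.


q = Kd * H^x = 1.42 * 21^0.51 = 1.42 * 4.724239

6.7084 L/h


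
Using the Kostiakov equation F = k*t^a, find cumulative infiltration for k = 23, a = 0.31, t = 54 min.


F = k * t^a = 23 * 54^0.31
F = 23 * 3.443833

79.2082 mm


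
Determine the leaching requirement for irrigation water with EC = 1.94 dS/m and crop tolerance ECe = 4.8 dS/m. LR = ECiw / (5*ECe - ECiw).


LR = ECiw / (5*ECe - ECiw)
LR = 1.94 / (5*4.8 - 1.94)
LR = 1.94 / 22.0600

0.0879


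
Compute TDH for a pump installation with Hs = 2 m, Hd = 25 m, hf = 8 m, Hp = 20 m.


TDH = Hs + Hd + hf + Hp = 2 + 25 + 8 + 20 = 55

55 m


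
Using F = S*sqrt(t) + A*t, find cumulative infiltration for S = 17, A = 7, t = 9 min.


F = S*sqrt(t) + A*t
F = 17*sqrt(9) + 7*9
F = 17*3.000000 + 63

114.0000 mm


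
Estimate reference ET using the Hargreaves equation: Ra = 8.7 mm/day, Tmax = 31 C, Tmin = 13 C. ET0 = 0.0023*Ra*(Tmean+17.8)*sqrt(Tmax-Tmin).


Tmean = (Tmax + Tmin)/2 = (31 + 13)/2 = 22.0
ET0 = 0.0023 * 8.7 * (22.0 + 17.8) * sqrt(31 - 13)
ET0 = 0.0023 * 8.7 * 39.8 * 4.242641

3.3788 mm/day


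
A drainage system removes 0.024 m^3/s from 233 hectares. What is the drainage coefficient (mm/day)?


DC = Q * 86400 / (A * 10000) * 1000
DC = 0.024 * 86400 / (233 * 10000) * 1000
DC = 2073600.0000 / 2330000

0.8900 mm/day


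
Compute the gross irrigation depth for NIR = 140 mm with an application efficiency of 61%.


Ea = 61% = 0.61
GID = NIR / Ea = 140 / 0.61 = 229.5082 mm

229.5082 mm


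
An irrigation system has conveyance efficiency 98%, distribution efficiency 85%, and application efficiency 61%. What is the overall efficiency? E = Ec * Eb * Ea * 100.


Ec = 0.98, Eb = 0.85, Ea = 0.61
E = 0.98 * 0.85 * 0.61 * 100 = 50.8130%

50.8130 %


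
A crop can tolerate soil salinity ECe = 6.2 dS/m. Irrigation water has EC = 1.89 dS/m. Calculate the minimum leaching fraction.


LR = ECiw / (5*ECe - ECiw)
LR = 1.89 / (5*6.2 - 1.89)
LR = 1.89 / 29.1100

0.0649


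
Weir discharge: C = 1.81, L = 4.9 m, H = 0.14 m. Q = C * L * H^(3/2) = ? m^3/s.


Q = C * L * H^(3/2) = 1.81 * 4.9 * 0.14^1.5 = 1.81 * 4.9 * 0.052383

0.4646 m^3/s


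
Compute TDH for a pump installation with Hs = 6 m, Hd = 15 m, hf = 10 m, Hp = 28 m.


TDH = Hs + Hd + hf + Hp = 6 + 15 + 10 + 28 = 59

59 m


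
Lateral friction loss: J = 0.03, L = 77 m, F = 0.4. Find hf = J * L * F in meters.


hf = J * L * F = 0.03 * 77 * 0.4 = 0.9240 m

0.9240 m


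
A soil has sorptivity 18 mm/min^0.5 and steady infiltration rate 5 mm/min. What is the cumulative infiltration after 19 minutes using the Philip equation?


F = S*sqrt(t) + A*t
F = 18*sqrt(19) + 5*19
F = 18*4.358899 + 95

173.4602 mm


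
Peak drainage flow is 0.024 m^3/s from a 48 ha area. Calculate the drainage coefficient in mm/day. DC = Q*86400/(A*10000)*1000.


DC = Q * 86400 / (A * 10000) * 1000
DC = 0.024 * 86400 / (48 * 10000) * 1000
DC = 2073600.0000 / 480000

4.3200 mm/day


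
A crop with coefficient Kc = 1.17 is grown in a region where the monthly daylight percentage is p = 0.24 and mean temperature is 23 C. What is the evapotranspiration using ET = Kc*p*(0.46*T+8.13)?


ET = Kc * p * (0.46*T + 8.13)
ET = 1.17 * 0.24 * (0.46*23 + 8.13)
ET = 1.17 * 0.24 * 18.7100

5.2538 mm/day


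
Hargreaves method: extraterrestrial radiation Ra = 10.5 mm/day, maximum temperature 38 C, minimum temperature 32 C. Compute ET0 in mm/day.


Tmean = (Tmax + Tmin)/2 = (38 + 32)/2 = 35.0
ET0 = 0.0023 * 10.5 * (35.0 + 17.8) * sqrt(38 - 32)
ET0 = 0.0023 * 10.5 * 52.8 * 2.449490

3.1234 mm/day


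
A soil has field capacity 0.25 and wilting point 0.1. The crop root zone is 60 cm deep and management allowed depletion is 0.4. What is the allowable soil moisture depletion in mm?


SMD = (FC - PWP) * d * MAD * 10
SMD = (0.25 - 0.1) * 60 * 0.4 * 10
SMD = 0.1500 * 60 * 0.4 * 10

36.0000 mm


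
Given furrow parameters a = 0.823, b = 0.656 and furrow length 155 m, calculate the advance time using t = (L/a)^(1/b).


t = (L/a)^(1/b)
t = (155/0.823)^(1/0.656)
t = 188.335358^(1/0.656)

2936.8647 min


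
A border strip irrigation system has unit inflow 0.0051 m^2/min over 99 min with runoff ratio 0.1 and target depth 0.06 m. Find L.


L = q*t/((1+r)*Z)
L = 0.0051*99/((1+0.1)*0.06)
L = 0.5049/0.066

7.6500 m


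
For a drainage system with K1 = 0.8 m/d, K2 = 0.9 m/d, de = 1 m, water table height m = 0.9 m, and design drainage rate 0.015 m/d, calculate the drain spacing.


S^2 = 8*K2*de*m/q + 4*K1*m^2/q
S^2 = 8*0.9*1*0.9/0.015 + 4*0.8*0.9^2/0.015
S = sqrt(604.8000)

24.5927 m


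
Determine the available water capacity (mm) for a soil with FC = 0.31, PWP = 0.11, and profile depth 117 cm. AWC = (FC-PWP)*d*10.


AWC = (FC - PWP) * d * 10
AWC = (0.31 - 0.11) * 117 * 10
AWC = 0.2000 * 117 * 10

234.0000 mm


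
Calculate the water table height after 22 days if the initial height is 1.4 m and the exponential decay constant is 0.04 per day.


m = m0 * exp(-k*t)
m = 1.4 * exp(-0.04 * 22)
m = 1.4 * exp(-0.8800)

0.5807 m


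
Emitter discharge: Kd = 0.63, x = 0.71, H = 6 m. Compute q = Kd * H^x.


q = Kd * H^x = 0.63 * 6^0.71 = 0.63 * 3.568514

2.2482 L/h


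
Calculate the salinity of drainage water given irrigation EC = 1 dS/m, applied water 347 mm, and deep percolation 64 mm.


EC_dw = EC_iw * D_iw / D_dw
EC_dw = 1 * 347 / 64
EC_dw = 347 / 64

5.4219 dS/m


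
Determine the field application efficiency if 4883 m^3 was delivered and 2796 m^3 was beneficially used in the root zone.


Ea = V_root / V_field * 100 = 2796 / 4883 * 100 = 57.2599%

57.2599 %


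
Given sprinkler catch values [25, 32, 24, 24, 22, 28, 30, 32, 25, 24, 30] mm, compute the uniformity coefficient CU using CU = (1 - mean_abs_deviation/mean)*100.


mean = 26.909091 mm
MAD = 3.173554 mm
CU = (1 - 3.173554/26.909091)*100

88.2064 %


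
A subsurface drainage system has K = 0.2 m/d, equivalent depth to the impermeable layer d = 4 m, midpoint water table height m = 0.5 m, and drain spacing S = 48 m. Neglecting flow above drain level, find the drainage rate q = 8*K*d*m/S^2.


q = 8*K*d*m/S^2
q = 8*0.2*4*0.5/48^2
q = 3.2000 / 2304

0.0014 m/d


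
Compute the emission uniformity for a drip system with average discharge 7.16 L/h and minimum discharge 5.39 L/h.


EU = (q_min/q_avg)*100 = (5.39/7.16)*100 = 75.2793%

75.2793 %


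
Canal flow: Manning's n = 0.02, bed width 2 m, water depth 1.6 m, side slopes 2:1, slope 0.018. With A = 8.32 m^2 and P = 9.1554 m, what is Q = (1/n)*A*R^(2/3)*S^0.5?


R = A/P = 8.32/9.1554 = 0.908753
Q = (1/0.02) * 8.32 * 0.908753^(2/3) * 0.018^0.5

52.3633 m^3/s


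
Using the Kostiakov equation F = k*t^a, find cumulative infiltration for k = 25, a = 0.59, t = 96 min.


F = k * t^a = 25 * 96^0.59
F = 25 * 14.775427

369.3857 mm


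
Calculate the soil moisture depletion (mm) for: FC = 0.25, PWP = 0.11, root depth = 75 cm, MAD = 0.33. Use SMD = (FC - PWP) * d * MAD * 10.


SMD = (FC - PWP) * d * MAD * 10
SMD = (0.25 - 0.11) * 75 * 0.33 * 10
SMD = 0.1400 * 75 * 0.33 * 10

34.6500 mm


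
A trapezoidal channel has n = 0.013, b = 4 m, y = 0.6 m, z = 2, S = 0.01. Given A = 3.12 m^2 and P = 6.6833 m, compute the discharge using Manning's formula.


R = A/P = 3.12/6.6833 = 0.466835
Q = (1/0.013) * 3.12 * 0.466835^(2/3) * 0.01^0.5

14.4429 m^3/s


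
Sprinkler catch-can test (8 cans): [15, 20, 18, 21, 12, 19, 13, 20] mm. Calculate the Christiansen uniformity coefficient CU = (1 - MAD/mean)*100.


mean = 17.250000 mm
MAD = 2.937500 mm
CU = (1 - 2.937500/17.250000)*100

82.9710 %


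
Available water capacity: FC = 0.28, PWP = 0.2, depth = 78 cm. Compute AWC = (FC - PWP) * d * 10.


AWC = (FC - PWP) * d * 10
AWC = (0.28 - 0.2) * 78 * 10
AWC = 0.0800 * 78 * 10

62.4000 mm


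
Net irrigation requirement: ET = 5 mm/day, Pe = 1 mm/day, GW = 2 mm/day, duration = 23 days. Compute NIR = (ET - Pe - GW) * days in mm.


Daily deficit = ET - Pe - GW = 5 - 1 - 2 = 2 mm/day
NIR = 2 * 23 = 46 mm

46.0000 mm


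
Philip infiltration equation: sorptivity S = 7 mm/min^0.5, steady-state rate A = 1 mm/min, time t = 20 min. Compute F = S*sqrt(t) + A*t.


F = S*sqrt(t) + A*t
F = 7*sqrt(20) + 1*20
F = 7*4.472136 + 20

51.3050 mm


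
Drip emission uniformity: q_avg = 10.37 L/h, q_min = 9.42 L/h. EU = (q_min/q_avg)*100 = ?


EU = (q_min/q_avg)*100 = (9.42/10.37)*100 = 90.8390%

90.8390 %


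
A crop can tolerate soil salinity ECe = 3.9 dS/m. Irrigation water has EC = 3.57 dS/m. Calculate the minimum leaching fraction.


LR = ECiw / (5*ECe - ECiw)
LR = 3.57 / (5*3.9 - 3.57)
LR = 3.57 / 15.9300

0.2241


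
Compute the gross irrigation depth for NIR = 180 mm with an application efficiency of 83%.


Ea = 83% = 0.83
GID = NIR / Ea = 180 / 0.83 = 216.8675 mm

216.8675 mm


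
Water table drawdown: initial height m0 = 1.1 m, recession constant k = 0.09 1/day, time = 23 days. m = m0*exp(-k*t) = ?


m = m0 * exp(-k*t)
m = 1.1 * exp(-0.09 * 23)
m = 1.1 * exp(-2.0700)

0.1388 m


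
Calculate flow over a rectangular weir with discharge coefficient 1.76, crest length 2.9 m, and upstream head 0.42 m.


Q = C * L * H^(3/2) = 1.76 * 2.9 * 0.42^1.5 = 1.76 * 2.9 * 0.272191

1.3893 m^3/s


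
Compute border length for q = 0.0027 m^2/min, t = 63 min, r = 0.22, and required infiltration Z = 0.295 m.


L = q*t/((1+r)*Z)
L = 0.0027*63/((1+0.22)*0.295)
L = 0.1701/0.3599

0.4726 m


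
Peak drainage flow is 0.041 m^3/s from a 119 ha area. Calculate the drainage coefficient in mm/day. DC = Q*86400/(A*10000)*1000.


DC = Q * 86400 / (A * 10000) * 1000
DC = 0.041 * 86400 / (119 * 10000) * 1000
DC = 3542400.0000 / 1190000

2.9768 mm/day


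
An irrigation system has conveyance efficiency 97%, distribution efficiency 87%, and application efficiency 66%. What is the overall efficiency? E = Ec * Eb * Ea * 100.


Ec = 0.97, Eb = 0.87, Ea = 0.66
E = 0.97 * 0.87 * 0.66 * 100 = 55.6974%

55.6974 %


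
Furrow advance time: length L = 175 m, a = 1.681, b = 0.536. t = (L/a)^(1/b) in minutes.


t = (L/a)^(1/b)
t = (175/1.681)^(1/0.536)
t = 104.104700^(1/0.536)

5806.8044 min


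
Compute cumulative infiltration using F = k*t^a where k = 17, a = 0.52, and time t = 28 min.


F = k * t^a = 17 * 28^0.52
F = 17 * 5.656166

96.1548 mm


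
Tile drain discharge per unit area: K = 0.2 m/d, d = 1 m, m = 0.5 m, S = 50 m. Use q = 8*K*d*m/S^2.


q = 8*K*d*m/S^2
q = 8*0.2*1*0.5/50^2
q = 0.8000 / 2500

3.2000e-04 m/d


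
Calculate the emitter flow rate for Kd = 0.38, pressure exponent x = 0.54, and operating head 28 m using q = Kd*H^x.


q = Kd * H^x = 0.38 * 28^0.54 = 0.38 * 6.045961

2.2975 L/h


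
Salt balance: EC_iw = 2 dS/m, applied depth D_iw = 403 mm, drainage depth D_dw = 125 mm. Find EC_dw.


EC_dw = EC_iw * D_iw / D_dw
EC_dw = 2 * 403 / 125
EC_dw = 806 / 125

6.4480 dS/m


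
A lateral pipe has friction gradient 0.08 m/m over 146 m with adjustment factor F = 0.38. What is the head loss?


hf = J * L * F = 0.08 * 146 * 0.38 = 4.4384 m

4.4384 m


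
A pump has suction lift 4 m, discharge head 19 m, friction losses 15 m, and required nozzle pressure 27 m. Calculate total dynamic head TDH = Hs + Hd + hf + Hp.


TDH = Hs + Hd + hf + Hp = 4 + 19 + 15 + 27 = 65

65 m


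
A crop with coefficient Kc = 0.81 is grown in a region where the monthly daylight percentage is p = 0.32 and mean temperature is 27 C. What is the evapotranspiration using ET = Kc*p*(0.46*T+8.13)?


ET = Kc * p * (0.46*T + 8.13)
ET = 0.81 * 0.32 * (0.46*27 + 8.13)
ET = 0.81 * 0.32 * 20.5500

5.3266 mm/day


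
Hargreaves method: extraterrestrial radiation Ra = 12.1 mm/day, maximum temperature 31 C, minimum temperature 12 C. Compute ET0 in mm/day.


Tmean = (Tmax + Tmin)/2 = (31 + 12)/2 = 21.5
ET0 = 0.0023 * 12.1 * (21.5 + 17.8) * sqrt(31 - 12)
ET0 = 0.0023 * 12.1 * 39.3 * 4.358899

4.7674 mm/day


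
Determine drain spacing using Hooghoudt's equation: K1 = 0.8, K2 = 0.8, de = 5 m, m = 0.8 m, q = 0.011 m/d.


S^2 = 8*K2*de*m/q + 4*K1*m^2/q
S^2 = 8*0.8*5*0.8/0.011 + 4*0.8*0.8^2/0.011
S = sqrt(2513.4545)

50.1344 m


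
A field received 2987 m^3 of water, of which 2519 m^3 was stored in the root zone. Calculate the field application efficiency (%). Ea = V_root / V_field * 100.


Ea = V_root / V_field * 100 = 2519 / 2987 * 100 = 84.3321%

84.3321 %


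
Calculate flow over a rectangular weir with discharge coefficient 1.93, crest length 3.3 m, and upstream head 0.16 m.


Q = C * L * H^(3/2) = 1.93 * 3.3 * 0.16^1.5 = 1.93 * 3.3 * 0.064000

0.4076 m^3/s


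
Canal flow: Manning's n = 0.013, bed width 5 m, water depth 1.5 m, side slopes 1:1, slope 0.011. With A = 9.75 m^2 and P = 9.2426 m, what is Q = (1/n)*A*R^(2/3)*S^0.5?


R = A/P = 9.75/9.2426 = 1.054898
Q = (1/0.013) * 9.75 * 1.054898^(2/3) * 0.011^0.5

81.5138 m^3/s


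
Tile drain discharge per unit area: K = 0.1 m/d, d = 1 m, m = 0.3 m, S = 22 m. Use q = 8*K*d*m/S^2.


q = 8*K*d*m/S^2
q = 8*0.1*1*0.3/22^2
q = 0.2400 / 484

4.9587e-04 m/d


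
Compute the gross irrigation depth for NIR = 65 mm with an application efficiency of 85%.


Ea = 85% = 0.85
GID = NIR / Ea = 65 / 0.85 = 76.4706 mm

76.4706 mm


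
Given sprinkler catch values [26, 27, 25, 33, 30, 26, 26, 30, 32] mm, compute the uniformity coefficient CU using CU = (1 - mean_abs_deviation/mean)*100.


mean = 28.333333 mm
MAD = 2.592593 mm
CU = (1 - 2.592593/28.333333)*100

90.8497 %


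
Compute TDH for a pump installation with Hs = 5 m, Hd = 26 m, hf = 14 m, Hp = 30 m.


TDH = Hs + Hd + hf + Hp = 5 + 26 + 14 + 30 = 75

75 m


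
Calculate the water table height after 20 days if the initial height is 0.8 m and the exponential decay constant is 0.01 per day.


m = m0 * exp(-k*t)
m = 0.8 * exp(-0.01 * 20)
m = 0.8 * exp(-0.2000)

0.6550 m


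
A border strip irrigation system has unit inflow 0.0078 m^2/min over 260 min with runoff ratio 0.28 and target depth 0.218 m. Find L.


L = q*t/((1+r)*Z)
L = 0.0078*260/((1+0.28)*0.218)
L = 2.028/0.27904

7.2678 m


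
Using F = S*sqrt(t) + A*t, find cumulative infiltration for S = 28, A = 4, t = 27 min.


F = S*sqrt(t) + A*t
F = 28*sqrt(27) + 4*27
F = 28*5.196152 + 108

253.4923 mm


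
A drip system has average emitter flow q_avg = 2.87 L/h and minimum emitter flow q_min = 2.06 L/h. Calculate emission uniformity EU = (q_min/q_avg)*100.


EU = (q_min/q_avg)*100 = (2.06/2.87)*100 = 71.7770%

71.7770 %


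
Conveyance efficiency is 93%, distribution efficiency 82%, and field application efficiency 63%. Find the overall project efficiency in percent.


Ec = 0.93, Eb = 0.82, Ea = 0.63
E = 0.93 * 0.82 * 0.63 * 100 = 48.0438%

48.0438 %


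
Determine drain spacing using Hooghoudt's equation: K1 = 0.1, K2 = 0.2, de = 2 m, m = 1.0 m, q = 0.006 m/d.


S^2 = 8*K2*de*m/q + 4*K1*m^2/q
S^2 = 8*0.2*2*1.0/0.006 + 4*0.1*1.0^2/0.006
S = sqrt(600.0000)

24.4949 m


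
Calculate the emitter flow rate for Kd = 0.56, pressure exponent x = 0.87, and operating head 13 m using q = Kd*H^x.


q = Kd * H^x = 0.56 * 13^0.87 = 0.56 * 9.313882

5.2158 L/h


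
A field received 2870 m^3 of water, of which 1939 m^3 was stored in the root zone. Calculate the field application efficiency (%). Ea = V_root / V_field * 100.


Ea = V_root / V_field * 100 = 1939 / 2870 * 100 = 67.5610%

67.5610 %


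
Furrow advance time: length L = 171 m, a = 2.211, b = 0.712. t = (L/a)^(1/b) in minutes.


t = (L/a)^(1/b)
t = (171/2.211)^(1/0.712)
t = 77.340570^(1/0.712)

449.0116 min


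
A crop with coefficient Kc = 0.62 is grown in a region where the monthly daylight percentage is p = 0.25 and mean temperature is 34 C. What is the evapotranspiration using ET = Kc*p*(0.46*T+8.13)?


ET = Kc * p * (0.46*T + 8.13)
ET = 0.62 * 0.25 * (0.46*34 + 8.13)
ET = 0.62 * 0.25 * 23.7700

3.6844 mm/day


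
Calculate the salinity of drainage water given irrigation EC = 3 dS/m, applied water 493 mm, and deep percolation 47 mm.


EC_dw = EC_iw * D_iw / D_dw
EC_dw = 3 * 493 / 47
EC_dw = 1479 / 47

31.4681 dS/m


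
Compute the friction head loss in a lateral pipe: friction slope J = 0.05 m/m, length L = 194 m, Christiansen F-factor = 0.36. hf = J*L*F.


hf = J * L * F = 0.05 * 194 * 0.36 = 3.4920 m

3.4920 m


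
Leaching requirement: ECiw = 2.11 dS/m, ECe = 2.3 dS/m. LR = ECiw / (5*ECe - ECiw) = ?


LR = ECiw / (5*ECe - ECiw)
LR = 2.11 / (5*2.3 - 2.11)
LR = 2.11 / 9.3900

0.2247


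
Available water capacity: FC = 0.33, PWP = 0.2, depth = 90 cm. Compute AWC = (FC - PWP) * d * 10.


AWC = (FC - PWP) * d * 10
AWC = (0.33 - 0.2) * 90 * 10
AWC = 0.1300 * 90 * 10

117.0000 mm


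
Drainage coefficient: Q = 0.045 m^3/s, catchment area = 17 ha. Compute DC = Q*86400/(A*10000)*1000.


DC = Q * 86400 / (A * 10000) * 1000
DC = 0.045 * 86400 / (17 * 10000) * 1000
DC = 3888000.0000 / 170000

22.8706 mm/day


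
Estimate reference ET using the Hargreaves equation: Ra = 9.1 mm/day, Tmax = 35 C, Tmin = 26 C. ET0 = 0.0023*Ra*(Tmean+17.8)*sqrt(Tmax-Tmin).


Tmean = (Tmax + Tmin)/2 = (35 + 26)/2 = 30.5
ET0 = 0.0023 * 9.1 * (30.5 + 17.8) * sqrt(35 - 26)
ET0 = 0.0023 * 9.1 * 48.3 * 3.000000

3.0328 mm/day


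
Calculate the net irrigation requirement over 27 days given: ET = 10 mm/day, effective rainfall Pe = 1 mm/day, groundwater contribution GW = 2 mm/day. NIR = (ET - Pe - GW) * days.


Daily deficit = ET - Pe - GW = 10 - 1 - 2 = 7 mm/day
NIR = 7 * 27 = 189 mm

189.0000 mm


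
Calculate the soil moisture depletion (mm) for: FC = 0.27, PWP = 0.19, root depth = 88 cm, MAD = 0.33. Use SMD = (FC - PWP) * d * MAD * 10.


SMD = (FC - PWP) * d * MAD * 10
SMD = (0.27 - 0.19) * 88 * 0.33 * 10
SMD = 0.0800 * 88 * 0.33 * 10

23.2320 mm


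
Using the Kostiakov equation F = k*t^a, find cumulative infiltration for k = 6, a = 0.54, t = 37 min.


F = k * t^a = 6 * 37^0.54
F = 6 * 7.027954

42.1677 mm


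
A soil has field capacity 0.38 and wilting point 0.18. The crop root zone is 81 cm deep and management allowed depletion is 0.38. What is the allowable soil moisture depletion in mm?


SMD = (FC - PWP) * d * MAD * 10
SMD = (0.38 - 0.18) * 81 * 0.38 * 10
SMD = 0.2000 * 81 * 0.38 * 10

61.5600 mm


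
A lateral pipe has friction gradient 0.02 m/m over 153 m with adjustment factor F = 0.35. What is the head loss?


hf = J * L * F = 0.02 * 153 * 0.35 = 1.0710 m

1.0710 m


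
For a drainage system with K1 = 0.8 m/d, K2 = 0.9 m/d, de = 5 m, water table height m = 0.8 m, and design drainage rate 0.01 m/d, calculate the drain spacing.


S^2 = 8*K2*de*m/q + 4*K1*m^2/q
S^2 = 8*0.9*5*0.8/0.01 + 4*0.8*0.8^2/0.01
S = sqrt(3084.8000)

55.5410 m


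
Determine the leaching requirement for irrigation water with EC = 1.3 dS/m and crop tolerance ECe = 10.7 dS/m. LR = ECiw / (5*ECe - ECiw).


LR = ECiw / (5*ECe - ECiw)
LR = 1.3 / (5*10.7 - 1.3)
LR = 1.3 / 52.2000

0.0249


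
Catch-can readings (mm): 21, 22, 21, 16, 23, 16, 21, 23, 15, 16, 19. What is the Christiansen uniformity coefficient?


mean = 19.363636 mm
MAD = 2.694215 mm
CU = (1 - 2.694215/19.363636)*100

86.0862 %


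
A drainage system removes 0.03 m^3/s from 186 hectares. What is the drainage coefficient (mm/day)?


DC = Q * 86400 / (A * 10000) * 1000
DC = 0.03 * 86400 / (186 * 10000) * 1000
DC = 2592000.0000 / 1860000

1.3935 mm/day


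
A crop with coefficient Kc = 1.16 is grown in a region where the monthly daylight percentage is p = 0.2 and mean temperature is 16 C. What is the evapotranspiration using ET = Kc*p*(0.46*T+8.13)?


ET = Kc * p * (0.46*T + 8.13)
ET = 1.16 * 0.2 * (0.46*16 + 8.13)
ET = 1.16 * 0.2 * 15.4900

3.5937 mm/day


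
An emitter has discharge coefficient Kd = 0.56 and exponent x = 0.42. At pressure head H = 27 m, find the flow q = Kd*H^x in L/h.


q = Kd * H^x = 0.56 * 27^0.42 = 0.56 * 3.991837

2.2354 L/h


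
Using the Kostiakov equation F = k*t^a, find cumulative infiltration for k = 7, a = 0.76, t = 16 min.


F = k * t^a = 7 * 16^0.76
F = 7 * 8.224911

57.5744 mm


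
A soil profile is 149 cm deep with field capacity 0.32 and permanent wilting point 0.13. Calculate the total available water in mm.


AWC = (FC - PWP) * d * 10
AWC = (0.32 - 0.13) * 149 * 10
AWC = 0.1900 * 149 * 10

283.1000 mm


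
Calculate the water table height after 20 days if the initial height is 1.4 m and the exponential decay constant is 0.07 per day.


m = m0 * exp(-k*t)
m = 1.4 * exp(-0.07 * 20)
m = 1.4 * exp(-1.4000)

0.3452 m


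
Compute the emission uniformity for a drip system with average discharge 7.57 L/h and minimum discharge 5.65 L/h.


EU = (q_min/q_avg)*100 = (5.65/7.57)*100 = 74.6367%

74.6367 %


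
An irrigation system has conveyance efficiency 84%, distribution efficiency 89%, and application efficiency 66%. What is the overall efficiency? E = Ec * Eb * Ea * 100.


Ec = 0.84, Eb = 0.89, Ea = 0.66
E = 0.84 * 0.89 * 0.66 * 100 = 49.3416%

49.3416 %


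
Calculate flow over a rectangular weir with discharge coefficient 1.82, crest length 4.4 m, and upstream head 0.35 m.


Q = C * L * H^(3/2) = 1.82 * 4.4 * 0.35^1.5 = 1.82 * 4.4 * 0.207063

1.6582 m^3/s


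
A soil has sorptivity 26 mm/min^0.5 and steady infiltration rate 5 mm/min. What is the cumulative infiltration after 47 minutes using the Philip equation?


F = S*sqrt(t) + A*t
F = 26*sqrt(47) + 5*47
F = 26*6.855655 + 235

413.2470 mm


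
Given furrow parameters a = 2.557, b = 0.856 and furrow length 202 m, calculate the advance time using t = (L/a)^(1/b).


t = (L/a)^(1/b)
t = (202/2.557)^(1/0.856)
t = 78.998827^(1/0.856)

164.7580 min


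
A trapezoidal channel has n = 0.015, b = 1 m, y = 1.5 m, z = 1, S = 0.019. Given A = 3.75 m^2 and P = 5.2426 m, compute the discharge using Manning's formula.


R = A/P = 3.75/5.2426 = 0.715294
Q = (1/0.015) * 3.75 * 0.715294^(2/3) * 0.019^0.5

27.5617 m^3/s


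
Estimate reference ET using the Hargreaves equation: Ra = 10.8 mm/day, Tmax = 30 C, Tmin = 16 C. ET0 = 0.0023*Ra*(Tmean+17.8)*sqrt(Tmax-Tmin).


Tmean = (Tmax + Tmin)/2 = (30 + 16)/2 = 23.0
ET0 = 0.0023 * 10.8 * (23.0 + 17.8) * sqrt(30 - 16)
ET0 = 0.0023 * 10.8 * 40.8 * 3.741657

3.7921 mm/day


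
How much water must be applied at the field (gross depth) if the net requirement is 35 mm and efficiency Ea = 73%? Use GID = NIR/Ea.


Ea = 73% = 0.73
GID = NIR / Ea = 35 / 0.73 = 47.9452 mm

47.9452 mm


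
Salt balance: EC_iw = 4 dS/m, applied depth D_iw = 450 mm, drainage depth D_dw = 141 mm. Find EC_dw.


EC_dw = EC_iw * D_iw / D_dw
EC_dw = 4 * 450 / 141
EC_dw = 1800 / 141

12.7660 dS/m


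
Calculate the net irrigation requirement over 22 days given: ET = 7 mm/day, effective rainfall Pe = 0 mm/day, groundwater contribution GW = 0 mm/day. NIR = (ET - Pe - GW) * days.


Daily deficit = ET - Pe - GW = 7 - 0 - 0 = 7 mm/day
NIR = 7 * 22 = 154 mm

154.0000 mm


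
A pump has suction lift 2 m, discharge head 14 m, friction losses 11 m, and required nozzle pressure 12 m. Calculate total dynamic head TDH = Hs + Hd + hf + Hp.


TDH = Hs + Hd + hf + Hp = 2 + 14 + 11 + 12 = 39

39 m


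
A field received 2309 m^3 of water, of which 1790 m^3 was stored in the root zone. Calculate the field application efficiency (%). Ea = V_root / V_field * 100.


Ea = V_root / V_field * 100 = 1790 / 2309 * 100 = 77.5227%

77.5227 %


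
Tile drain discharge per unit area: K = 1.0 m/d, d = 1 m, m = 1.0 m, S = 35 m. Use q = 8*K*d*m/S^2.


q = 8*K*d*m/S^2
q = 8*1.0*1*1.0/35^2
q = 8.0000 / 1225

0.0065 m/d


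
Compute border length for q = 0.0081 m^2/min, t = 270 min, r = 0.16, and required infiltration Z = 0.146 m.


L = q*t/((1+r)*Z)
L = 0.0081*270/((1+0.16)*0.146)
L = 2.187/0.16936

12.9133 m


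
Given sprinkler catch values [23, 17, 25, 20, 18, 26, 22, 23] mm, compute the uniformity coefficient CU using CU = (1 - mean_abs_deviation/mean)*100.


mean = 21.750000 mm
MAD = 2.562500 mm
CU = (1 - 2.562500/21.750000)*100

88.2184 %


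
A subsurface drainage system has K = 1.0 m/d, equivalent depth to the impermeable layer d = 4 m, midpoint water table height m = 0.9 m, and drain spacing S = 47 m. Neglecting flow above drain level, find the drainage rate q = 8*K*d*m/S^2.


q = 8*K*d*m/S^2
q = 8*1.0*4*0.9/47^2
q = 28.8000 / 2209

0.0130 m/d


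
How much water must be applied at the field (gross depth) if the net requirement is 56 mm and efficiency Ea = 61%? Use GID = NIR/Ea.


Ea = 61% = 0.61
GID = NIR / Ea = 56 / 0.61 = 91.8033 mm

91.8033 mm


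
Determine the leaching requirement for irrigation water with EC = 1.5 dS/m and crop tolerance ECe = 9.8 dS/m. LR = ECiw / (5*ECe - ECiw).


LR = ECiw / (5*ECe - ECiw)
LR = 1.5 / (5*9.8 - 1.5)
LR = 1.5 / 47.5000

0.0316


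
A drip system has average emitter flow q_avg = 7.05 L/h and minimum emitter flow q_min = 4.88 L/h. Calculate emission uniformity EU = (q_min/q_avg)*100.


EU = (q_min/q_avg)*100 = (4.88/7.05)*100 = 69.2199%

69.2199 %


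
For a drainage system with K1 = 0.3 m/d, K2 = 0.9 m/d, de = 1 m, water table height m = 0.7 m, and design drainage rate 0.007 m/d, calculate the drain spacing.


S^2 = 8*K2*de*m/q + 4*K1*m^2/q
S^2 = 8*0.9*1*0.7/0.007 + 4*0.3*0.7^2/0.007
S = sqrt(804.0000)

28.3549 m
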